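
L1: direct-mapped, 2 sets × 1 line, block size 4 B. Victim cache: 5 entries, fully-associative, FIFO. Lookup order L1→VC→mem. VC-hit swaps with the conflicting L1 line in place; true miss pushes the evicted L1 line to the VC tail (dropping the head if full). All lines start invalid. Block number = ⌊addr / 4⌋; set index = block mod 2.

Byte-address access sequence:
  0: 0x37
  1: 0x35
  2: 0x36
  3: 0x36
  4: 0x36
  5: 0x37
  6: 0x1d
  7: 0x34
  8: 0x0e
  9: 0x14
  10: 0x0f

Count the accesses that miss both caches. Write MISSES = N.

MISSES = 4

  [0] addr=0x37 blk=13 s=1: MISS | VC []
  [1] addr=0x35 blk=13 s=1: L1-HIT | VC []
  [2] addr=0x36 blk=13 s=1: L1-HIT | VC []
  [3] addr=0x36 blk=13 s=1: L1-HIT | VC []
  [4] addr=0x36 blk=13 s=1: L1-HIT | VC []
  [5] addr=0x37 blk=13 s=1: L1-HIT | VC []
  [6] addr=0x1d blk=7 s=1: MISS | VC [13]
  [7] addr=0x34 blk=13 s=1: VC-HIT | VC [7]
  [8] addr=0xe blk=3 s=1: MISS | VC [7, 13]
  [9] addr=0x14 blk=5 s=1: MISS | VC [7, 13, 3]
  [10] addr=0xf blk=3 s=1: VC-HIT | VC [7, 13, 5]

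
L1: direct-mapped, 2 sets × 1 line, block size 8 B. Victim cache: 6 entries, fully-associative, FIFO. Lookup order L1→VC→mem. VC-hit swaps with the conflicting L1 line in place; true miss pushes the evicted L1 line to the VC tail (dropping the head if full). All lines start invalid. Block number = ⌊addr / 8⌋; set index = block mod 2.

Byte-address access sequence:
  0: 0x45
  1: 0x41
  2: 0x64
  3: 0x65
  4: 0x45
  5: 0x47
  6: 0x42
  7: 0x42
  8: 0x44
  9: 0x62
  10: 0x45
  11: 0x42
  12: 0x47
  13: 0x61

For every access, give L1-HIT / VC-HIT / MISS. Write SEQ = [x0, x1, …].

0: 0x45 (blk 8, set 0) → MISS  vc=[]
1: 0x41 (blk 8, set 0) → L1-HIT  vc=[]
2: 0x64 (blk 12, set 0) → MISS  vc=[8]
3: 0x65 (blk 12, set 0) → L1-HIT  vc=[8]
4: 0x45 (blk 8, set 0) → VC-HIT  vc=[12]
5: 0x47 (blk 8, set 0) → L1-HIT  vc=[12]
6: 0x42 (blk 8, set 0) → L1-HIT  vc=[12]
7: 0x42 (blk 8, set 0) → L1-HIT  vc=[12]
8: 0x44 (blk 8, set 0) → L1-HIT  vc=[12]
9: 0x62 (blk 12, set 0) → VC-HIT  vc=[8]
10: 0x45 (blk 8, set 0) → VC-HIT  vc=[12]
11: 0x42 (blk 8, set 0) → L1-HIT  vc=[12]
12: 0x47 (blk 8, set 0) → L1-HIT  vc=[12]
13: 0x61 (blk 12, set 0) → VC-HIT  vc=[8]

SEQ = [MISS, L1-HIT, MISS, L1-HIT, VC-HIT, L1-HIT, L1-HIT, L1-HIT, L1-HIT, VC-HIT, VC-HIT, L1-HIT, L1-HIT, VC-HIT]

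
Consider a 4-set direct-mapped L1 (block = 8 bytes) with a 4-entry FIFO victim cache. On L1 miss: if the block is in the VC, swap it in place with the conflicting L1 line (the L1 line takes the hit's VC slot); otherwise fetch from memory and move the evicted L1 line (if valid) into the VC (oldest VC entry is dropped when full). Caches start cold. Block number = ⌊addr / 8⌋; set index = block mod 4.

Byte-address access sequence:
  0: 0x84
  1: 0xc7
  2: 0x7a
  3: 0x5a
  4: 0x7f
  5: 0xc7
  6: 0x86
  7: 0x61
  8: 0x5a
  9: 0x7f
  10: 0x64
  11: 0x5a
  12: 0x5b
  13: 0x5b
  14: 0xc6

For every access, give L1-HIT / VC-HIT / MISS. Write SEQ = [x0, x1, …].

  [0] addr=0x84 blk=16 s=0: MISS | VC []
  [1] addr=0xc7 blk=24 s=0: MISS | VC [16]
  [2] addr=0x7a blk=15 s=3: MISS | VC [16]
  [3] addr=0x5a blk=11 s=3: MISS | VC [16, 15]
  [4] addr=0x7f blk=15 s=3: VC-HIT | VC [16, 11]
  [5] addr=0xc7 blk=24 s=0: L1-HIT | VC [16, 11]
  [6] addr=0x86 blk=16 s=0: VC-HIT | VC [24, 11]
  [7] addr=0x61 blk=12 s=0: MISS | VC [24, 11, 16]
  [8] addr=0x5a blk=11 s=3: VC-HIT | VC [24, 15, 16]
  [9] addr=0x7f blk=15 s=3: VC-HIT | VC [24, 11, 16]
  [10] addr=0x64 blk=12 s=0: L1-HIT | VC [24, 11, 16]
  [11] addr=0x5a blk=11 s=3: VC-HIT | VC [24, 15, 16]
  [12] addr=0x5b blk=11 s=3: L1-HIT | VC [24, 15, 16]
  [13] addr=0x5b blk=11 s=3: L1-HIT | VC [24, 15, 16]
  [14] addr=0xc6 blk=24 s=0: VC-HIT | VC [12, 15, 16]

SEQ = [MISS, MISS, MISS, MISS, VC-HIT, L1-HIT, VC-HIT, MISS, VC-HIT, VC-HIT, L1-HIT, VC-HIT, L1-HIT, L1-HIT, VC-HIT]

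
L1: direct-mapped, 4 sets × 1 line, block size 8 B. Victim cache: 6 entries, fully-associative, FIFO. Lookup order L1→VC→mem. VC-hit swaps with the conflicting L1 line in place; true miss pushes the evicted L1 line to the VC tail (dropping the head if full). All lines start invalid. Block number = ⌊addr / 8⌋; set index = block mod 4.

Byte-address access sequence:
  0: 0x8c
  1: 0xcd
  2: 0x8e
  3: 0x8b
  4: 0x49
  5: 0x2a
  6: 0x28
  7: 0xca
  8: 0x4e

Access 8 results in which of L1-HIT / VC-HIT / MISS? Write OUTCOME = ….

OUTCOME = VC-HIT

0: 0x8c (blk 17, set 1) → MISS  vc=[]
1: 0xcd (blk 25, set 1) → MISS  vc=[17]
2: 0x8e (blk 17, set 1) → VC-HIT  vc=[25]
3: 0x8b (blk 17, set 1) → L1-HIT  vc=[25]
4: 0x49 (blk 9, set 1) → MISS  vc=[25, 17]
5: 0x2a (blk 5, set 1) → MISS  vc=[25, 17, 9]
6: 0x28 (blk 5, set 1) → L1-HIT  vc=[25, 17, 9]
7: 0xca (blk 25, set 1) → VC-HIT  vc=[5, 17, 9]
8: 0x4e (blk 9, set 1) → VC-HIT  vc=[5, 17, 25]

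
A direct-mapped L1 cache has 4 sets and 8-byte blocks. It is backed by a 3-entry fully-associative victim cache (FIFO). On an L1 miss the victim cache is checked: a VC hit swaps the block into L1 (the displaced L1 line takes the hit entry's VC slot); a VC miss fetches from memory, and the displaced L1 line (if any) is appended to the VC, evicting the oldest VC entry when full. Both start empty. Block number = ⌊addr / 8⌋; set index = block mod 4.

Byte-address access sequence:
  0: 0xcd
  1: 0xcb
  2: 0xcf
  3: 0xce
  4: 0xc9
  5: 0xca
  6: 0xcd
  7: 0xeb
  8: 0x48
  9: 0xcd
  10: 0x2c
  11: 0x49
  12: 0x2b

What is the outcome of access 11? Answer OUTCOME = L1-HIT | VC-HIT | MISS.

OUTCOME = VC-HIT

  [0] addr=0xcd blk=25 s=1: MISS | VC []
  [1] addr=0xcb blk=25 s=1: L1-HIT | VC []
  [2] addr=0xcf blk=25 s=1: L1-HIT | VC []
  [3] addr=0xce blk=25 s=1: L1-HIT | VC []
  [4] addr=0xc9 blk=25 s=1: L1-HIT | VC []
  [5] addr=0xca blk=25 s=1: L1-HIT | VC []
  [6] addr=0xcd blk=25 s=1: L1-HIT | VC []
  [7] addr=0xeb blk=29 s=1: MISS | VC [25]
  [8] addr=0x48 blk=9 s=1: MISS | VC [25, 29]
  [9] addr=0xcd blk=25 s=1: VC-HIT | VC [9, 29]
  [10] addr=0x2c blk=5 s=1: MISS | VC [9, 29, 25]
  [11] addr=0x49 blk=9 s=1: VC-HIT | VC [5, 29, 25]
  [12] addr=0x2b blk=5 s=1: VC-HIT | VC [9, 29, 25]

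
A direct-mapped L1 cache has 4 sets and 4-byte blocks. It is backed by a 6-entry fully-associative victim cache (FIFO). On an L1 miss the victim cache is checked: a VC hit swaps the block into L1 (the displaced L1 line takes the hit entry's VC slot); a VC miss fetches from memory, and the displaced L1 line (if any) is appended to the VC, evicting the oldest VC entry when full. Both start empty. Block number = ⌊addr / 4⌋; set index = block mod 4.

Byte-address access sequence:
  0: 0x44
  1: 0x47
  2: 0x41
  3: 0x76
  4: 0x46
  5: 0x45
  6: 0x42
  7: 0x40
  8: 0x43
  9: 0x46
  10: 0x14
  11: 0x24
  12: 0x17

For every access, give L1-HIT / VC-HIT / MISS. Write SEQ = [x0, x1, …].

SEQ = [MISS, L1-HIT, MISS, MISS, VC-HIT, L1-HIT, L1-HIT, L1-HIT, L1-HIT, L1-HIT, MISS, MISS, VC-HIT]

  [0] addr=0x44 blk=17 s=1: MISS | VC []
  [1] addr=0x47 blk=17 s=1: L1-HIT | VC []
  [2] addr=0x41 blk=16 s=0: MISS | VC []
  [3] addr=0x76 blk=29 s=1: MISS | VC [17]
  [4] addr=0x46 blk=17 s=1: VC-HIT | VC [29]
  [5] addr=0x45 blk=17 s=1: L1-HIT | VC [29]
  [6] addr=0x42 blk=16 s=0: L1-HIT | VC [29]
  [7] addr=0x40 blk=16 s=0: L1-HIT | VC [29]
  [8] addr=0x43 blk=16 s=0: L1-HIT | VC [29]
  [9] addr=0x46 blk=17 s=1: L1-HIT | VC [29]
  [10] addr=0x14 blk=5 s=1: MISS | VC [29, 17]
  [11] addr=0x24 blk=9 s=1: MISS | VC [29, 17, 5]
  [12] addr=0x17 blk=5 s=1: VC-HIT | VC [29, 17, 9]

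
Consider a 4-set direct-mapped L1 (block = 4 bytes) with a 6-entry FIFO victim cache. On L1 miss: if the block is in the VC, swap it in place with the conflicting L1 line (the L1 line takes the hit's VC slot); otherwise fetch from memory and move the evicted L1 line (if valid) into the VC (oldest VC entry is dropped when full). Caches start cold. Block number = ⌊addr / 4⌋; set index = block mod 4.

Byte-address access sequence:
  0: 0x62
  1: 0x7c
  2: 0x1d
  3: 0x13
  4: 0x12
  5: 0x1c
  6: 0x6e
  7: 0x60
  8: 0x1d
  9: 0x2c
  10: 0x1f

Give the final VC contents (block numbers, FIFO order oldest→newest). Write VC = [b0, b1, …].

0: 0x62 (blk 24, set 0) → MISS  vc=[]
1: 0x7c (blk 31, set 3) → MISS  vc=[]
2: 0x1d (blk 7, set 3) → MISS  vc=[31]
3: 0x13 (blk 4, set 0) → MISS  vc=[31, 24]
4: 0x12 (blk 4, set 0) → L1-HIT  vc=[31, 24]
5: 0x1c (blk 7, set 3) → L1-HIT  vc=[31, 24]
6: 0x6e (blk 27, set 3) → MISS  vc=[31, 24, 7]
7: 0x60 (blk 24, set 0) → VC-HIT  vc=[31, 4, 7]
8: 0x1d (blk 7, set 3) → VC-HIT  vc=[31, 4, 27]
9: 0x2c (blk 11, set 3) → MISS  vc=[31, 4, 27, 7]
10: 0x1f (blk 7, set 3) → VC-HIT  vc=[31, 4, 27, 11]

VC = [31, 4, 27, 11]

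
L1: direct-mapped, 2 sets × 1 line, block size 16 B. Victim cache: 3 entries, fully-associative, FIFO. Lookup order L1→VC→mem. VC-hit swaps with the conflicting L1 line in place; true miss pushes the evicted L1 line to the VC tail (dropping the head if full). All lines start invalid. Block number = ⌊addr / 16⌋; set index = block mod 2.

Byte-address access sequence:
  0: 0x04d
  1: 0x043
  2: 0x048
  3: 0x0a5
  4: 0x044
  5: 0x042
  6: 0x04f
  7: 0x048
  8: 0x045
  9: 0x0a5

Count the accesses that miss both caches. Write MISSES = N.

MISSES = 2

#0 0x4d→b4/s0 MISS; vc=[]
#1 0x43→b4/s0 L1-HIT; vc=[]
#2 0x48→b4/s0 L1-HIT; vc=[]
#3 0xa5→b10/s0 MISS; vc=[4]
#4 0x44→b4/s0 VC-HIT; vc=[10]
#5 0x42→b4/s0 L1-HIT; vc=[10]
#6 0x4f→b4/s0 L1-HIT; vc=[10]
#7 0x48→b4/s0 L1-HIT; vc=[10]
#8 0x45→b4/s0 L1-HIT; vc=[10]
#9 0xa5→b10/s0 VC-HIT; vc=[4]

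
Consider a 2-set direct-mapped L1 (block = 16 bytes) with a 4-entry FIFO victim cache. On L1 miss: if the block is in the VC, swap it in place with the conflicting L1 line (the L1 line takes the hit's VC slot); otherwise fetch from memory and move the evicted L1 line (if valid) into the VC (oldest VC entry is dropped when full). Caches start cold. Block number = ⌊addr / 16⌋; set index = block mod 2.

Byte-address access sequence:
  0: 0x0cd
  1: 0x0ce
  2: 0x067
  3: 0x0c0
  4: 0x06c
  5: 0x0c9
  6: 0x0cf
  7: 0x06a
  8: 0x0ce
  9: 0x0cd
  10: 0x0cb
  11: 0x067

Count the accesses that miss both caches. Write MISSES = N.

#0 0xcd→b12/s0 MISS; vc=[]
#1 0xce→b12/s0 L1-HIT; vc=[]
#2 0x67→b6/s0 MISS; vc=[12]
#3 0xc0→b12/s0 VC-HIT; vc=[6]
#4 0x6c→b6/s0 VC-HIT; vc=[12]
#5 0xc9→b12/s0 VC-HIT; vc=[6]
#6 0xcf→b12/s0 L1-HIT; vc=[6]
#7 0x6a→b6/s0 VC-HIT; vc=[12]
#8 0xce→b12/s0 VC-HIT; vc=[6]
#9 0xcd→b12/s0 L1-HIT; vc=[6]
#10 0xcb→b12/s0 L1-HIT; vc=[6]
#11 0x67→b6/s0 VC-HIT; vc=[12]

MISSES = 2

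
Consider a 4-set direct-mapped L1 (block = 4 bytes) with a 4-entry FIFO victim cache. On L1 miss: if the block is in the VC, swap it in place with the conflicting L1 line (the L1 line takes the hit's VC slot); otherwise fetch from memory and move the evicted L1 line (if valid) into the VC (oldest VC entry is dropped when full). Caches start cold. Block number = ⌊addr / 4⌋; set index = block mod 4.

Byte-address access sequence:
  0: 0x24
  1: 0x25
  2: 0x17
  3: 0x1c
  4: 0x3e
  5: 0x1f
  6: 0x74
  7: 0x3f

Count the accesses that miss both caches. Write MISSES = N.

MISSES = 5

#0 0x24→b9/s1 MISS; vc=[]
#1 0x25→b9/s1 L1-HIT; vc=[]
#2 0x17→b5/s1 MISS; vc=[9]
#3 0x1c→b7/s3 MISS; vc=[9]
#4 0x3e→b15/s3 MISS; vc=[9,7]
#5 0x1f→b7/s3 VC-HIT; vc=[9,15]
#6 0x74→b29/s1 MISS; vc=[9,15,5]
#7 0x3f→b15/s3 VC-HIT; vc=[9,7,5]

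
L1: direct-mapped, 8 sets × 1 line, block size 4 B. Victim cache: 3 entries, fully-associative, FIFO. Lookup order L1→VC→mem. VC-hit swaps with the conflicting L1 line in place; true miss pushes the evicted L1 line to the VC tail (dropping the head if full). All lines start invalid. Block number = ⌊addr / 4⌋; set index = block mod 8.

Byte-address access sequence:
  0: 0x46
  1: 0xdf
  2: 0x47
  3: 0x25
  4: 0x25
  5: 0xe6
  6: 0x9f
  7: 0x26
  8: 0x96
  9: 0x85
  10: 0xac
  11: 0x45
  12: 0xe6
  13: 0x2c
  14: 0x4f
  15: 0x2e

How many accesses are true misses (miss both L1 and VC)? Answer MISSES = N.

  [0] addr=0x46 blk=17 s=1: MISS | VC []
  [1] addr=0xdf blk=55 s=7: MISS | VC []
  [2] addr=0x47 blk=17 s=1: L1-HIT | VC []
  [3] addr=0x25 blk=9 s=1: MISS | VC [17]
  [4] addr=0x25 blk=9 s=1: L1-HIT | VC [17]
  [5] addr=0xe6 blk=57 s=1: MISS | VC [17, 9]
  [6] addr=0x9f blk=39 s=7: MISS | VC [17, 9, 55]
  [7] addr=0x26 blk=9 s=1: VC-HIT | VC [17, 57, 55]
  [8] addr=0x96 blk=37 s=5: MISS | VC [17, 57, 55]
  [9] addr=0x85 blk=33 s=1: MISS | VC [57, 55, 9]
  [10] addr=0xac blk=43 s=3: MISS | VC [57, 55, 9]
  [11] addr=0x45 blk=17 s=1: MISS | VC [55, 9, 33]
  [12] addr=0xe6 blk=57 s=1: MISS | VC [9, 33, 17]
  [13] addr=0x2c blk=11 s=3: MISS | VC [33, 17, 43]
  [14] addr=0x4f blk=19 s=3: MISS | VC [17, 43, 11]
  [15] addr=0x2e blk=11 s=3: VC-HIT | VC [17, 43, 19]

MISSES = 12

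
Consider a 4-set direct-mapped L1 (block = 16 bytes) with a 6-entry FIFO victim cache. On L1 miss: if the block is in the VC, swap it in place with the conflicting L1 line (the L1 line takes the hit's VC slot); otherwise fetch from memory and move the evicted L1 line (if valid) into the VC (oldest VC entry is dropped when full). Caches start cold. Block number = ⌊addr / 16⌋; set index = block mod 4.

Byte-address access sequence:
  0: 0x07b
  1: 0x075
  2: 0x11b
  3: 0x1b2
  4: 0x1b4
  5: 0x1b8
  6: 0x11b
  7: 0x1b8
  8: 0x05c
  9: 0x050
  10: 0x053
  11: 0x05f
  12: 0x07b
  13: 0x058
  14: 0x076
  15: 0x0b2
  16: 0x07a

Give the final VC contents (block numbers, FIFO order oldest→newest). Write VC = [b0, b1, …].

#0 0x7b→b7/s3 MISS; vc=[]
#1 0x75→b7/s3 L1-HIT; vc=[]
#2 0x11b→b17/s1 MISS; vc=[]
#3 0x1b2→b27/s3 MISS; vc=[7]
#4 0x1b4→b27/s3 L1-HIT; vc=[7]
#5 0x1b8→b27/s3 L1-HIT; vc=[7]
#6 0x11b→b17/s1 L1-HIT; vc=[7]
#7 0x1b8→b27/s3 L1-HIT; vc=[7]
#8 0x5c→b5/s1 MISS; vc=[7,17]
#9 0x50→b5/s1 L1-HIT; vc=[7,17]
#10 0x53→b5/s1 L1-HIT; vc=[7,17]
#11 0x5f→b5/s1 L1-HIT; vc=[7,17]
#12 0x7b→b7/s3 VC-HIT; vc=[27,17]
#13 0x58→b5/s1 L1-HIT; vc=[27,17]
#14 0x76→b7/s3 L1-HIT; vc=[27,17]
#15 0xb2→b11/s3 MISS; vc=[27,17,7]
#16 0x7a→b7/s3 VC-HIT; vc=[27,17,11]

VC = [27, 17, 11]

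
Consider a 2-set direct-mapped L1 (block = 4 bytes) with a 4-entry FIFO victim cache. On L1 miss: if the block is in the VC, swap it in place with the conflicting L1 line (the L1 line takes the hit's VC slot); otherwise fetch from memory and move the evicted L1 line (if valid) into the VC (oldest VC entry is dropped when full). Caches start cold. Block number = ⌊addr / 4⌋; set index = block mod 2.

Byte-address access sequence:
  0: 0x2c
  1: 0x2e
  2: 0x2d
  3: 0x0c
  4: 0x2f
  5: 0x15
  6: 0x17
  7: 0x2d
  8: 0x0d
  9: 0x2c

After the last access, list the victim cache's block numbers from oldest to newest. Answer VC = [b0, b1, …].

0: 0x2c (blk 11, set 1) → MISS  vc=[]
1: 0x2e (blk 11, set 1) → L1-HIT  vc=[]
2: 0x2d (blk 11, set 1) → L1-HIT  vc=[]
3: 0xc (blk 3, set 1) → MISS  vc=[11]
4: 0x2f (blk 11, set 1) → VC-HIT  vc=[3]
5: 0x15 (blk 5, set 1) → MISS  vc=[3, 11]
6: 0x17 (blk 5, set 1) → L1-HIT  vc=[3, 11]
7: 0x2d (blk 11, set 1) → VC-HIT  vc=[3, 5]
8: 0xd (blk 3, set 1) → VC-HIT  vc=[11, 5]
9: 0x2c (blk 11, set 1) → VC-HIT  vc=[3, 5]

VC = [3, 5]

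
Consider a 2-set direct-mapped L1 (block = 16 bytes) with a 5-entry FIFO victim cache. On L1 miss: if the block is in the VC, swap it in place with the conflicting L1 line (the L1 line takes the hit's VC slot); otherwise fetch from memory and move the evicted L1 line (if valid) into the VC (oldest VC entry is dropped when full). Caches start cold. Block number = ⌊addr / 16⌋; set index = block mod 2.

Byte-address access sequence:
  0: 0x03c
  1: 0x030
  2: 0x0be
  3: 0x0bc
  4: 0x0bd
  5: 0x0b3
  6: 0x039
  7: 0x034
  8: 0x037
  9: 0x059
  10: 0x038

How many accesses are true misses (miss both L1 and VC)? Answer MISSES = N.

MISSES = 3

#0 0x3c→b3/s1 MISS; vc=[]
#1 0x30→b3/s1 L1-HIT; vc=[]
#2 0xbe→b11/s1 MISS; vc=[3]
#3 0xbc→b11/s1 L1-HIT; vc=[3]
#4 0xbd→b11/s1 L1-HIT; vc=[3]
#5 0xb3→b11/s1 L1-HIT; vc=[3]
#6 0x39→b3/s1 VC-HIT; vc=[11]
#7 0x34→b3/s1 L1-HIT; vc=[11]
#8 0x37→b3/s1 L1-HIT; vc=[11]
#9 0x59→b5/s1 MISS; vc=[11,3]
#10 0x38→b3/s1 VC-HIT; vc=[11,5]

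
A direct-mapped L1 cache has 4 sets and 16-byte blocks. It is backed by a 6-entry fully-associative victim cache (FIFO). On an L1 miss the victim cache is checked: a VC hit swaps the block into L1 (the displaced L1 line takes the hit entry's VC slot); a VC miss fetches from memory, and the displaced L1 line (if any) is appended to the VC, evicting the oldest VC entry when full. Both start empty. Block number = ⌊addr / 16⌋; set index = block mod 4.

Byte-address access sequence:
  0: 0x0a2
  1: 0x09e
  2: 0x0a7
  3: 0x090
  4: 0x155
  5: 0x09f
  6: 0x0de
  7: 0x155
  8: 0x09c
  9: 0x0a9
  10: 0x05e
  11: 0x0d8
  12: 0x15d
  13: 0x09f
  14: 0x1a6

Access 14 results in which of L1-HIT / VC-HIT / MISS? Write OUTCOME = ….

  [0] addr=0xa2 blk=10 s=2: MISS | VC []
  [1] addr=0x9e blk=9 s=1: MISS | VC []
  [2] addr=0xa7 blk=10 s=2: L1-HIT | VC []
  [3] addr=0x90 blk=9 s=1: L1-HIT | VC []
  [4] addr=0x155 blk=21 s=1: MISS | VC [9]
  [5] addr=0x9f blk=9 s=1: VC-HIT | VC [21]
  [6] addr=0xde blk=13 s=1: MISS | VC [21, 9]
  [7] addr=0x155 blk=21 s=1: VC-HIT | VC [13, 9]
  [8] addr=0x9c blk=9 s=1: VC-HIT | VC [13, 21]
  [9] addr=0xa9 blk=10 s=2: L1-HIT | VC [13, 21]
  [10] addr=0x5e blk=5 s=1: MISS | VC [13, 21, 9]
  [11] addr=0xd8 blk=13 s=1: VC-HIT | VC [5, 21, 9]
  [12] addr=0x15d blk=21 s=1: VC-HIT | VC [5, 13, 9]
  [13] addr=0x9f blk=9 s=1: VC-HIT | VC [5, 13, 21]
  [14] addr=0x1a6 blk=26 s=2: MISS | VC [5, 13, 21, 10]

OUTCOME = MISS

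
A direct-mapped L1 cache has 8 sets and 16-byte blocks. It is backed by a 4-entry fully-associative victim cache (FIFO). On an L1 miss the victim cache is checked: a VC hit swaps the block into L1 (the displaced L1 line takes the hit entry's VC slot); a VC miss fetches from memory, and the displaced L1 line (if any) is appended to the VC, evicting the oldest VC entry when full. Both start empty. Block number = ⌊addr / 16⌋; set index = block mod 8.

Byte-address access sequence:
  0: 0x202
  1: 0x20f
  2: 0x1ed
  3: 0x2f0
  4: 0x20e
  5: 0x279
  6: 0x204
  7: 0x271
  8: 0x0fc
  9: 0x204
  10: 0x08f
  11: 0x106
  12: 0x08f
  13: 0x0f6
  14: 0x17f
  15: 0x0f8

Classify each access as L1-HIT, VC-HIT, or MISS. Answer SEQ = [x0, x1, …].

SEQ = [MISS, L1-HIT, MISS, MISS, L1-HIT, MISS, L1-HIT, L1-HIT, MISS, L1-HIT, MISS, MISS, VC-HIT, L1-HIT, MISS, VC-HIT]

#0 0x202→b32/s0 MISS; vc=[]
#1 0x20f→b32/s0 L1-HIT; vc=[]
#2 0x1ed→b30/s6 MISS; vc=[]
#3 0x2f0→b47/s7 MISS; vc=[]
#4 0x20e→b32/s0 L1-HIT; vc=[]
#5 0x279→b39/s7 MISS; vc=[47]
#6 0x204→b32/s0 L1-HIT; vc=[47]
#7 0x271→b39/s7 L1-HIT; vc=[47]
#8 0xfc→b15/s7 MISS; vc=[47,39]
#9 0x204→b32/s0 L1-HIT; vc=[47,39]
#10 0x8f→b8/s0 MISS; vc=[47,39,32]
#11 0x106→b16/s0 MISS; vc=[47,39,32,8]
#12 0x8f→b8/s0 VC-HIT; vc=[47,39,32,16]
#13 0xf6→b15/s7 L1-HIT; vc=[47,39,32,16]
#14 0x17f→b23/s7 MISS; vc=[39,32,16,15]
#15 0xf8→b15/s7 VC-HIT; vc=[39,32,16,23]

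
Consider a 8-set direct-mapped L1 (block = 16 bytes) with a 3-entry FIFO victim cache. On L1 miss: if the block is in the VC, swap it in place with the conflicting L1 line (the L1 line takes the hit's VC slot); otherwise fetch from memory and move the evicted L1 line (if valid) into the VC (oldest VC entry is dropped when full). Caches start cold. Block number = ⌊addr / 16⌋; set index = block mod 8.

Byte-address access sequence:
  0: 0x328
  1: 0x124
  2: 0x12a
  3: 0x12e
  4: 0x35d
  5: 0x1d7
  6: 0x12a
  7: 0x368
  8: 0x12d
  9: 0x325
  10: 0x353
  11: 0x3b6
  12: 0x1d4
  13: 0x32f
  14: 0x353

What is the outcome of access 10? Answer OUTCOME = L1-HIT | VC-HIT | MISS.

0: 0x328 (blk 50, set 2) → MISS  vc=[]
1: 0x124 (blk 18, set 2) → MISS  vc=[50]
2: 0x12a (blk 18, set 2) → L1-HIT  vc=[50]
3: 0x12e (blk 18, set 2) → L1-HIT  vc=[50]
4: 0x35d (blk 53, set 5) → MISS  vc=[50]
5: 0x1d7 (blk 29, set 5) → MISS  vc=[50, 53]
6: 0x12a (blk 18, set 2) → L1-HIT  vc=[50, 53]
7: 0x368 (blk 54, set 6) → MISS  vc=[50, 53]
8: 0x12d (blk 18, set 2) → L1-HIT  vc=[50, 53]
9: 0x325 (blk 50, set 2) → VC-HIT  vc=[18, 53]
10: 0x353 (blk 53, set 5) → VC-HIT  vc=[18, 29]
11: 0x3b6 (blk 59, set 3) → MISS  vc=[18, 29]
12: 0x1d4 (blk 29, set 5) → VC-HIT  vc=[18, 53]
13: 0x32f (blk 50, set 2) → L1-HIT  vc=[18, 53]
14: 0x353 (blk 53, set 5) → VC-HIT  vc=[18, 29]

OUTCOME = VC-HIT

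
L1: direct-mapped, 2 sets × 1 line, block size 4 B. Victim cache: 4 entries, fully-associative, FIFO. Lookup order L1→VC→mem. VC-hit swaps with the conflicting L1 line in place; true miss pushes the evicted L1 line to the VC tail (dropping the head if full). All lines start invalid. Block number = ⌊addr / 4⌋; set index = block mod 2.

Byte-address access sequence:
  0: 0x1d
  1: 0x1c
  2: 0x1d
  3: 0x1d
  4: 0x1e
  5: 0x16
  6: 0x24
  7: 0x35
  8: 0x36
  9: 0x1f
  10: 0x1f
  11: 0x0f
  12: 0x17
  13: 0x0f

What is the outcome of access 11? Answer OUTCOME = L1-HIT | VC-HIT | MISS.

OUTCOME = MISS

0: 0x1d (blk 7, set 1) → MISS  vc=[]
1: 0x1c (blk 7, set 1) → L1-HIT  vc=[]
2: 0x1d (blk 7, set 1) → L1-HIT  vc=[]
3: 0x1d (blk 7, set 1) → L1-HIT  vc=[]
4: 0x1e (blk 7, set 1) → L1-HIT  vc=[]
5: 0x16 (blk 5, set 1) → MISS  vc=[7]
6: 0x24 (blk 9, set 1) → MISS  vc=[7, 5]
7: 0x35 (blk 13, set 1) → MISS  vc=[7, 5, 9]
8: 0x36 (blk 13, set 1) → L1-HIT  vc=[7, 5, 9]
9: 0x1f (blk 7, set 1) → VC-HIT  vc=[13, 5, 9]
10: 0x1f (blk 7, set 1) → L1-HIT  vc=[13, 5, 9]
11: 0xf (blk 3, set 1) → MISS  vc=[13, 5, 9, 7]
12: 0x17 (blk 5, set 1) → VC-HIT  vc=[13, 3, 9, 7]
13: 0xf (blk 3, set 1) → VC-HIT  vc=[13, 5, 9, 7]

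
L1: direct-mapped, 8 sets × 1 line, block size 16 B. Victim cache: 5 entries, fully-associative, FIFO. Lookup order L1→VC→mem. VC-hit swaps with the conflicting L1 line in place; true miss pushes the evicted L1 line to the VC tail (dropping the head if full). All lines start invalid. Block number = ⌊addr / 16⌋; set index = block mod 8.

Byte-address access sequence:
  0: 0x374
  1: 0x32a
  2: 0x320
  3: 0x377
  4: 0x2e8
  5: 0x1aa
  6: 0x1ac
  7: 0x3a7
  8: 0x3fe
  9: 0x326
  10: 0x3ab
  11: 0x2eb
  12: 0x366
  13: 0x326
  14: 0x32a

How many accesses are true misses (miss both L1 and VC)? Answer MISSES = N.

#0 0x374→b55/s7 MISS; vc=[]
#1 0x32a→b50/s2 MISS; vc=[]
#2 0x320→b50/s2 L1-HIT; vc=[]
#3 0x377→b55/s7 L1-HIT; vc=[]
#4 0x2e8→b46/s6 MISS; vc=[]
#5 0x1aa→b26/s2 MISS; vc=[50]
#6 0x1ac→b26/s2 L1-HIT; vc=[50]
#7 0x3a7→b58/s2 MISS; vc=[50,26]
#8 0x3fe→b63/s7 MISS; vc=[50,26,55]
#9 0x326→b50/s2 VC-HIT; vc=[58,26,55]
#10 0x3ab→b58/s2 VC-HIT; vc=[50,26,55]
#11 0x2eb→b46/s6 L1-HIT; vc=[50,26,55]
#12 0x366→b54/s6 MISS; vc=[50,26,55,46]
#13 0x326→b50/s2 VC-HIT; vc=[58,26,55,46]
#14 0x32a→b50/s2 L1-HIT; vc=[58,26,55,46]

MISSES = 7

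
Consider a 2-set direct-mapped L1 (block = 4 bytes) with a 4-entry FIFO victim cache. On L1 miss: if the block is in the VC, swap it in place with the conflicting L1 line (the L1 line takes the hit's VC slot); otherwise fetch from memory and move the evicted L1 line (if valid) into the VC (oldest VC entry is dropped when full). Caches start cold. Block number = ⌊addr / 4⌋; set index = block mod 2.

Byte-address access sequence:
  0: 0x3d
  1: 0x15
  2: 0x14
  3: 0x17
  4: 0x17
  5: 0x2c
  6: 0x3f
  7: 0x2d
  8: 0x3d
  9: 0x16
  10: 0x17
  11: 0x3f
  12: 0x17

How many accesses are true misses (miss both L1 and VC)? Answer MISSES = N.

0: 0x3d (blk 15, set 1) → MISS  vc=[]
1: 0x15 (blk 5, set 1) → MISS  vc=[15]
2: 0x14 (blk 5, set 1) → L1-HIT  vc=[15]
3: 0x17 (blk 5, set 1) → L1-HIT  vc=[15]
4: 0x17 (blk 5, set 1) → L1-HIT  vc=[15]
5: 0x2c (blk 11, set 1) → MISS  vc=[15, 5]
6: 0x3f (blk 15, set 1) → VC-HIT  vc=[11, 5]
7: 0x2d (blk 11, set 1) → VC-HIT  vc=[15, 5]
8: 0x3d (blk 15, set 1) → VC-HIT  vc=[11, 5]
9: 0x16 (blk 5, set 1) → VC-HIT  vc=[11, 15]
10: 0x17 (blk 5, set 1) → L1-HIT  vc=[11, 15]
11: 0x3f (blk 15, set 1) → VC-HIT  vc=[11, 5]
12: 0x17 (blk 5, set 1) → VC-HIT  vc=[11, 15]

MISSES = 3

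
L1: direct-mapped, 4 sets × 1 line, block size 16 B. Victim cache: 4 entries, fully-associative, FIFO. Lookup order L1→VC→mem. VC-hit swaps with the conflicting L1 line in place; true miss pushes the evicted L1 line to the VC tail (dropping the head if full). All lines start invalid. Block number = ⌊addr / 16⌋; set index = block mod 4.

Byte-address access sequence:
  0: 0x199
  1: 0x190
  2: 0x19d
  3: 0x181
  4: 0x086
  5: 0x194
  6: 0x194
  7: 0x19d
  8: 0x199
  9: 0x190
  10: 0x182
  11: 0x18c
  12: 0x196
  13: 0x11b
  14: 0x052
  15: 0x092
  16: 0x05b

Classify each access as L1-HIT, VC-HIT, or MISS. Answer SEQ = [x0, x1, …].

#0 0x199→b25/s1 MISS; vc=[]
#1 0x190→b25/s1 L1-HIT; vc=[]
#2 0x19d→b25/s1 L1-HIT; vc=[]
#3 0x181→b24/s0 MISS; vc=[]
#4 0x86→b8/s0 MISS; vc=[24]
#5 0x194→b25/s1 L1-HIT; vc=[24]
#6 0x194→b25/s1 L1-HIT; vc=[24]
#7 0x19d→b25/s1 L1-HIT; vc=[24]
#8 0x199→b25/s1 L1-HIT; vc=[24]
#9 0x190→b25/s1 L1-HIT; vc=[24]
#10 0x182→b24/s0 VC-HIT; vc=[8]
#11 0x18c→b24/s0 L1-HIT; vc=[8]
#12 0x196→b25/s1 L1-HIT; vc=[8]
#13 0x11b→b17/s1 MISS; vc=[8,25]
#14 0x52→b5/s1 MISS; vc=[8,25,17]
#15 0x92→b9/s1 MISS; vc=[8,25,17,5]
#16 0x5b→b5/s1 VC-HIT; vc=[8,25,17,9]

SEQ = [MISS, L1-HIT, L1-HIT, MISS, MISS, L1-HIT, L1-HIT, L1-HIT, L1-HIT, L1-HIT, VC-HIT, L1-HIT, L1-HIT, MISS, MISS, MISS, VC-HIT]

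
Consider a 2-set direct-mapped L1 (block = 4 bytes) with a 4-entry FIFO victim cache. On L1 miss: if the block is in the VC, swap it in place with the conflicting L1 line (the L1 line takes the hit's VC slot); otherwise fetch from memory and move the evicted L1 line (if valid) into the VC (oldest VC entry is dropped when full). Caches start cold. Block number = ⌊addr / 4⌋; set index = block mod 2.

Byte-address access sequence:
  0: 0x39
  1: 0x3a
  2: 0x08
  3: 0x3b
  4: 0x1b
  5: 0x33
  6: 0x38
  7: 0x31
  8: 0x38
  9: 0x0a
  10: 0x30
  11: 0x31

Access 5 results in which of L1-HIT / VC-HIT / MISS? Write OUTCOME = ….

OUTCOME = MISS

0: 0x39 (blk 14, set 0) → MISS  vc=[]
1: 0x3a (blk 14, set 0) → L1-HIT  vc=[]
2: 0x8 (blk 2, set 0) → MISS  vc=[14]
3: 0x3b (blk 14, set 0) → VC-HIT  vc=[2]
4: 0x1b (blk 6, set 0) → MISS  vc=[2, 14]
5: 0x33 (blk 12, set 0) → MISS  vc=[2, 14, 6]
6: 0x38 (blk 14, set 0) → VC-HIT  vc=[2, 12, 6]
7: 0x31 (blk 12, set 0) → VC-HIT  vc=[2, 14, 6]
8: 0x38 (blk 14, set 0) → VC-HIT  vc=[2, 12, 6]
9: 0xa (blk 2, set 0) → VC-HIT  vc=[14, 12, 6]
10: 0x30 (blk 12, set 0) → VC-HIT  vc=[14, 2, 6]
11: 0x31 (blk 12, set 0) → L1-HIT  vc=[14, 2, 6]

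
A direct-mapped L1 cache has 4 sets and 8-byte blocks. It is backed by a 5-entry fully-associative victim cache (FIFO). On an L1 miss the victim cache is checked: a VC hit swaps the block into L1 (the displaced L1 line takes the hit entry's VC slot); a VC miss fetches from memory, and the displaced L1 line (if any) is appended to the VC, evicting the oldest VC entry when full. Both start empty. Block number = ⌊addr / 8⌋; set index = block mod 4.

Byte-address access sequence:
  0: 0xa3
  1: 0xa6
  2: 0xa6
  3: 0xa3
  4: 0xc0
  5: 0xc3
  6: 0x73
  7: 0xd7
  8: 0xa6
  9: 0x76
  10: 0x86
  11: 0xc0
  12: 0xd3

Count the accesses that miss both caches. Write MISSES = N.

MISSES = 5

#0 0xa3→b20/s0 MISS; vc=[]
#1 0xa6→b20/s0 L1-HIT; vc=[]
#2 0xa6→b20/s0 L1-HIT; vc=[]
#3 0xa3→b20/s0 L1-HIT; vc=[]
#4 0xc0→b24/s0 MISS; vc=[20]
#5 0xc3→b24/s0 L1-HIT; vc=[20]
#6 0x73→b14/s2 MISS; vc=[20]
#7 0xd7→b26/s2 MISS; vc=[20,14]
#8 0xa6→b20/s0 VC-HIT; vc=[24,14]
#9 0x76→b14/s2 VC-HIT; vc=[24,26]
#10 0x86→b16/s0 MISS; vc=[24,26,20]
#11 0xc0→b24/s0 VC-HIT; vc=[16,26,20]
#12 0xd3→b26/s2 VC-HIT; vc=[16,14,20]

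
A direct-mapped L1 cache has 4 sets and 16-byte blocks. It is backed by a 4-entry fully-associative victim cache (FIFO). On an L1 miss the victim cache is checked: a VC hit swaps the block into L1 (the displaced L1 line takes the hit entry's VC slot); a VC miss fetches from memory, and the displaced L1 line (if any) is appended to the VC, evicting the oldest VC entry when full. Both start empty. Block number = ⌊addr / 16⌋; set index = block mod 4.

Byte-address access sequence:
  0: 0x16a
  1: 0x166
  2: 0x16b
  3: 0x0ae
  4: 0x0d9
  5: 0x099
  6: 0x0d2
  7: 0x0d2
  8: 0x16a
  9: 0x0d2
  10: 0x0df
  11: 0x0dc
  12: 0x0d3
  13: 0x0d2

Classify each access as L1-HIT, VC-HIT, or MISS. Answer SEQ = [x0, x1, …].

0: 0x16a (blk 22, set 2) → MISS  vc=[]
1: 0x166 (blk 22, set 2) → L1-HIT  vc=[]
2: 0x16b (blk 22, set 2) → L1-HIT  vc=[]
3: 0xae (blk 10, set 2) → MISS  vc=[22]
4: 0xd9 (blk 13, set 1) → MISS  vc=[22]
5: 0x99 (blk 9, set 1) → MISS  vc=[22, 13]
6: 0xd2 (blk 13, set 1) → VC-HIT  vc=[22, 9]
7: 0xd2 (blk 13, set 1) → L1-HIT  vc=[22, 9]
8: 0x16a (blk 22, set 2) → VC-HIT  vc=[10, 9]
9: 0xd2 (blk 13, set 1) → L1-HIT  vc=[10, 9]
10: 0xdf (blk 13, set 1) → L1-HIT  vc=[10, 9]
11: 0xdc (blk 13, set 1) → L1-HIT  vc=[10, 9]
12: 0xd3 (blk 13, set 1) → L1-HIT  vc=[10, 9]
13: 0xd2 (blk 13, set 1) → L1-HIT  vc=[10, 9]

SEQ = [MISS, L1-HIT, L1-HIT, MISS, MISS, MISS, VC-HIT, L1-HIT, VC-HIT, L1-HIT, L1-HIT, L1-HIT, L1-HIT, L1-HIT]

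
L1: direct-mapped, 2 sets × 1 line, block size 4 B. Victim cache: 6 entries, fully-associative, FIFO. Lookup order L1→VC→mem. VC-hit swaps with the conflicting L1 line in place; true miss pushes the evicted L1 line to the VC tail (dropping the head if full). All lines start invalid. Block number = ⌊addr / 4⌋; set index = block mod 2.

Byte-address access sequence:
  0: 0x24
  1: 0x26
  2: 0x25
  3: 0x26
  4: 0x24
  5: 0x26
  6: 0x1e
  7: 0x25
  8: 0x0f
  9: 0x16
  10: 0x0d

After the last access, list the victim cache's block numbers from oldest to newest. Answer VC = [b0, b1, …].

0: 0x24 (blk 9, set 1) → MISS  vc=[]
1: 0x26 (blk 9, set 1) → L1-HIT  vc=[]
2: 0x25 (blk 9, set 1) → L1-HIT  vc=[]
3: 0x26 (blk 9, set 1) → L1-HIT  vc=[]
4: 0x24 (blk 9, set 1) → L1-HIT  vc=[]
5: 0x26 (blk 9, set 1) → L1-HIT  vc=[]
6: 0x1e (blk 7, set 1) → MISS  vc=[9]
7: 0x25 (blk 9, set 1) → VC-HIT  vc=[7]
8: 0xf (blk 3, set 1) → MISS  vc=[7, 9]
9: 0x16 (blk 5, set 1) → MISS  vc=[7, 9, 3]
10: 0xd (blk 3, set 1) → VC-HIT  vc=[7, 9, 5]

VC = [7, 9, 5]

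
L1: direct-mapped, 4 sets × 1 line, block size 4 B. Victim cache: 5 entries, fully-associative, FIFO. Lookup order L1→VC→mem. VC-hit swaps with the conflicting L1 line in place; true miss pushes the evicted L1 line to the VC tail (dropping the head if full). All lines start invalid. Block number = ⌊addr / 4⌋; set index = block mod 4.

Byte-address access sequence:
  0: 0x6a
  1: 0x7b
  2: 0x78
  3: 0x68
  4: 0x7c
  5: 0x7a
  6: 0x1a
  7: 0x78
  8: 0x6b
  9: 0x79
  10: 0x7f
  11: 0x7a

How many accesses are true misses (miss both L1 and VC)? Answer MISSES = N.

  [0] addr=0x6a blk=26 s=2: MISS | VC []
  [1] addr=0x7b blk=30 s=2: MISS | VC [26]
  [2] addr=0x78 blk=30 s=2: L1-HIT | VC [26]
  [3] addr=0x68 blk=26 s=2: VC-HIT | VC [30]
  [4] addr=0x7c blk=31 s=3: MISS | VC [30]
  [5] addr=0x7a blk=30 s=2: VC-HIT | VC [26]
  [6] addr=0x1a blk=6 s=2: MISS | VC [26, 30]
  [7] addr=0x78 blk=30 s=2: VC-HIT | VC [26, 6]
  [8] addr=0x6b blk=26 s=2: VC-HIT | VC [30, 6]
  [9] addr=0x79 blk=30 s=2: VC-HIT | VC [26, 6]
  [10] addr=0x7f blk=31 s=3: L1-HIT | VC [26, 6]
  [11] addr=0x7a blk=30 s=2: L1-HIT | VC [26, 6]

MISSES = 4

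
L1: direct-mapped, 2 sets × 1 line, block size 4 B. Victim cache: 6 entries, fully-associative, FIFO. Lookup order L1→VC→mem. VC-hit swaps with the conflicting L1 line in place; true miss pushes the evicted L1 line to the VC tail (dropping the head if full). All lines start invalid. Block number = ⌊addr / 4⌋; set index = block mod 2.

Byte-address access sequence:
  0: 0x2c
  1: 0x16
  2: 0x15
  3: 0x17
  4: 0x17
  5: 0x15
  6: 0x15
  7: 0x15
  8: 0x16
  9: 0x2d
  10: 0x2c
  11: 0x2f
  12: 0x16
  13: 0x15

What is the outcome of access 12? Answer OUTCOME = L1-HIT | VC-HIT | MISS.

0: 0x2c (blk 11, set 1) → MISS  vc=[]
1: 0x16 (blk 5, set 1) → MISS  vc=[11]
2: 0x15 (blk 5, set 1) → L1-HIT  vc=[11]
3: 0x17 (blk 5, set 1) → L1-HIT  vc=[11]
4: 0x17 (blk 5, set 1) → L1-HIT  vc=[11]
5: 0x15 (blk 5, set 1) → L1-HIT  vc=[11]
6: 0x15 (blk 5, set 1) → L1-HIT  vc=[11]
7: 0x15 (blk 5, set 1) → L1-HIT  vc=[11]
8: 0x16 (blk 5, set 1) → L1-HIT  vc=[11]
9: 0x2d (blk 11, set 1) → VC-HIT  vc=[5]
10: 0x2c (blk 11, set 1) → L1-HIT  vc=[5]
11: 0x2f (blk 11, set 1) → L1-HIT  vc=[5]
12: 0x16 (blk 5, set 1) → VC-HIT  vc=[11]
13: 0x15 (blk 5, set 1) → L1-HIT  vc=[11]

OUTCOME = VC-HIT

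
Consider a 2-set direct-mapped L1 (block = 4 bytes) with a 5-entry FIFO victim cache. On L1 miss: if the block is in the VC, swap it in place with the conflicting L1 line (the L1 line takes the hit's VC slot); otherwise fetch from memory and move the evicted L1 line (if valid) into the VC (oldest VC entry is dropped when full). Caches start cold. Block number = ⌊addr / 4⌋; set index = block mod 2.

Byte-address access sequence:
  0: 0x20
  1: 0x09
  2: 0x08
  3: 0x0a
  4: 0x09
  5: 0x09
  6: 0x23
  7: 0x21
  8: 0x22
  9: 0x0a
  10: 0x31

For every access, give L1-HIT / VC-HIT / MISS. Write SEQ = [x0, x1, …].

  [0] addr=0x20 blk=8 s=0: MISS | VC []
  [1] addr=0x9 blk=2 s=0: MISS | VC [8]
  [2] addr=0x8 blk=2 s=0: L1-HIT | VC [8]
  [3] addr=0xa blk=2 s=0: L1-HIT | VC [8]
  [4] addr=0x9 blk=2 s=0: L1-HIT | VC [8]
  [5] addr=0x9 blk=2 s=0: L1-HIT | VC [8]
  [6] addr=0x23 blk=8 s=0: VC-HIT | VC [2]
  [7] addr=0x21 blk=8 s=0: L1-HIT | VC [2]
  [8] addr=0x22 blk=8 s=0: L1-HIT | VC [2]
  [9] addr=0xa blk=2 s=0: VC-HIT | VC [8]
  [10] addr=0x31 blk=12 s=0: MISS | VC [8, 2]

SEQ = [MISS, MISS, L1-HIT, L1-HIT, L1-HIT, L1-HIT, VC-HIT, L1-HIT, L1-HIT, VC-HIT, MISS]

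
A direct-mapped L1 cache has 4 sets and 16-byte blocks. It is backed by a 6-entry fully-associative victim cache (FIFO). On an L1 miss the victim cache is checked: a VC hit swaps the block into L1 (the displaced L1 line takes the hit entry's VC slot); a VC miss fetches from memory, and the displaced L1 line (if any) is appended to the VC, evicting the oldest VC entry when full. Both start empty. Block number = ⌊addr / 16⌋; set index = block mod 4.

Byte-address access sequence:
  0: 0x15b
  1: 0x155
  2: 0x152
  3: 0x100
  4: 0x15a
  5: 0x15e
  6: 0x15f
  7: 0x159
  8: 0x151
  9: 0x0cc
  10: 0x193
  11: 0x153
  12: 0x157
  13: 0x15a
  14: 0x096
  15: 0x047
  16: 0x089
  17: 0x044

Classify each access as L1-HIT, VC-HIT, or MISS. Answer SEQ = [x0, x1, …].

SEQ = [MISS, L1-HIT, L1-HIT, MISS, L1-HIT, L1-HIT, L1-HIT, L1-HIT, L1-HIT, MISS, MISS, VC-HIT, L1-HIT, L1-HIT, MISS, MISS, MISS, VC-HIT]

0: 0x15b (blk 21, set 1) → MISS  vc=[]
1: 0x155 (blk 21, set 1) → L1-HIT  vc=[]
2: 0x152 (blk 21, set 1) → L1-HIT  vc=[]
3: 0x100 (blk 16, set 0) → MISS  vc=[]
4: 0x15a (blk 21, set 1) → L1-HIT  vc=[]
5: 0x15e (blk 21, set 1) → L1-HIT  vc=[]
6: 0x15f (blk 21, set 1) → L1-HIT  vc=[]
7: 0x159 (blk 21, set 1) → L1-HIT  vc=[]
8: 0x151 (blk 21, set 1) → L1-HIT  vc=[]
9: 0xcc (blk 12, set 0) → MISS  vc=[16]
10: 0x193 (blk 25, set 1) → MISS  vc=[16, 21]
11: 0x153 (blk 21, set 1) → VC-HIT  vc=[16, 25]
12: 0x157 (blk 21, set 1) → L1-HIT  vc=[16, 25]
13: 0x15a (blk 21, set 1) → L1-HIT  vc=[16, 25]
14: 0x96 (blk 9, set 1) → MISS  vc=[16, 25, 21]
15: 0x47 (blk 4, set 0) → MISS  vc=[16, 25, 21, 12]
16: 0x89 (blk 8, set 0) → MISS  vc=[16, 25, 21, 12, 4]
17: 0x44 (blk 4, set 0) → VC-HIT  vc=[16, 25, 21, 12, 8]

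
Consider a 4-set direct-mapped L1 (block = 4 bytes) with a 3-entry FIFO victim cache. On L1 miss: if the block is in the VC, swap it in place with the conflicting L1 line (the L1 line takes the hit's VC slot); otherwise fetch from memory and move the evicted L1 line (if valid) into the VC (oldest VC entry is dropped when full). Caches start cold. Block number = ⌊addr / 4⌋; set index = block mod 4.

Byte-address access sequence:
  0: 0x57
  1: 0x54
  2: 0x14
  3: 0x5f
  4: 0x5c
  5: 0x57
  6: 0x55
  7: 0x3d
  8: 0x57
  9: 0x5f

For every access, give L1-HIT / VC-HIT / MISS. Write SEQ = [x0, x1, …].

SEQ = [MISS, L1-HIT, MISS, MISS, L1-HIT, VC-HIT, L1-HIT, MISS, L1-HIT, VC-HIT]

#0 0x57→b21/s1 MISS; vc=[]
#1 0x54→b21/s1 L1-HIT; vc=[]
#2 0x14→b5/s1 MISS; vc=[21]
#3 0x5f→b23/s3 MISS; vc=[21]
#4 0x5c→b23/s3 L1-HIT; vc=[21]
#5 0x57→b21/s1 VC-HIT; vc=[5]
#6 0x55→b21/s1 L1-HIT; vc=[5]
#7 0x3d→b15/s3 MISS; vc=[5,23]
#8 0x57→b21/s1 L1-HIT; vc=[5,23]
#9 0x5f→b23/s3 VC-HIT; vc=[5,15]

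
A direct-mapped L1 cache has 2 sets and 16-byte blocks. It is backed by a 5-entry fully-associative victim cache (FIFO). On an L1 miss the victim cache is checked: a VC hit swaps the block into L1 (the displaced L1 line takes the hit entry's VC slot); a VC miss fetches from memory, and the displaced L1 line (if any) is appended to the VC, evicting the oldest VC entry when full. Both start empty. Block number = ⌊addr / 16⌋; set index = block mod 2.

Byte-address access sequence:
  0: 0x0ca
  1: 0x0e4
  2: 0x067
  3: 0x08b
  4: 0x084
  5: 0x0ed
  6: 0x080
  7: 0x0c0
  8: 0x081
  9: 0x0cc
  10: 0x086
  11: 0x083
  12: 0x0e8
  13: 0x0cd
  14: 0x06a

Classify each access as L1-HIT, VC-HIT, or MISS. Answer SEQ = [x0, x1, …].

SEQ = [MISS, MISS, MISS, MISS, L1-HIT, VC-HIT, VC-HIT, VC-HIT, VC-HIT, VC-HIT, VC-HIT, L1-HIT, VC-HIT, VC-HIT, VC-HIT]

  [0] addr=0xca blk=12 s=0: MISS | VC []
  [1] addr=0xe4 blk=14 s=0: MISS | VC [12]
  [2] addr=0x67 blk=6 s=0: MISS | VC [12, 14]
  [3] addr=0x8b blk=8 s=0: MISS | VC [12, 14, 6]
  [4] addr=0x84 blk=8 s=0: L1-HIT | VC [12, 14, 6]
  [5] addr=0xed blk=14 s=0: VC-HIT | VC [12, 8, 6]
  [6] addr=0x80 blk=8 s=0: VC-HIT | VC [12, 14, 6]
  [7] addr=0xc0 blk=12 s=0: VC-HIT | VC [8, 14, 6]
  [8] addr=0x81 blk=8 s=0: VC-HIT | VC [12, 14, 6]
  [9] addr=0xcc blk=12 s=0: VC-HIT | VC [8, 14, 6]
  [10] addr=0x86 blk=8 s=0: VC-HIT | VC [12, 14, 6]
  [11] addr=0x83 blk=8 s=0: L1-HIT | VC [12, 14, 6]
  [12] addr=0xe8 blk=14 s=0: VC-HIT | VC [12, 8, 6]
  [13] addr=0xcd blk=12 s=0: VC-HIT | VC [14, 8, 6]
  [14] addr=0x6a blk=6 s=0: VC-HIT | VC [14, 8, 12]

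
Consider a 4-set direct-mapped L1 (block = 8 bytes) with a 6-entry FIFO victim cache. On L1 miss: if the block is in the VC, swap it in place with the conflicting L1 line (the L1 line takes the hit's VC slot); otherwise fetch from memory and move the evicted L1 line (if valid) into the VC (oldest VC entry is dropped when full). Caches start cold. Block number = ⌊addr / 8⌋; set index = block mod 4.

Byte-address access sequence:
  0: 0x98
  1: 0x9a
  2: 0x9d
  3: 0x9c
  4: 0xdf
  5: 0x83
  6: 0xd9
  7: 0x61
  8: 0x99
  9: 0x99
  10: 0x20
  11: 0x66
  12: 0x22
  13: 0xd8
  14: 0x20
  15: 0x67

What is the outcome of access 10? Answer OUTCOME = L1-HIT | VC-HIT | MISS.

0: 0x98 (blk 19, set 3) → MISS  vc=[]
1: 0x9a (blk 19, set 3) → L1-HIT  vc=[]
2: 0x9d (blk 19, set 3) → L1-HIT  vc=[]
3: 0x9c (blk 19, set 3) → L1-HIT  vc=[]
4: 0xdf (blk 27, set 3) → MISS  vc=[19]
5: 0x83 (blk 16, set 0) → MISS  vc=[19]
6: 0xd9 (blk 27, set 3) → L1-HIT  vc=[19]
7: 0x61 (blk 12, set 0) → MISS  vc=[19, 16]
8: 0x99 (blk 19, set 3) → VC-HIT  vc=[27, 16]
9: 0x99 (blk 19, set 3) → L1-HIT  vc=[27, 16]
10: 0x20 (blk 4, set 0) → MISS  vc=[27, 16, 12]
11: 0x66 (blk 12, set 0) → VC-HIT  vc=[27, 16, 4]
12: 0x22 (blk 4, set 0) → VC-HIT  vc=[27, 16, 12]
13: 0xd8 (blk 27, set 3) → VC-HIT  vc=[19, 16, 12]
14: 0x20 (blk 4, set 0) → L1-HIT  vc=[19, 16, 12]
15: 0x67 (blk 12, set 0) → VC-HIT  vc=[19, 16, 4]

OUTCOME = MISS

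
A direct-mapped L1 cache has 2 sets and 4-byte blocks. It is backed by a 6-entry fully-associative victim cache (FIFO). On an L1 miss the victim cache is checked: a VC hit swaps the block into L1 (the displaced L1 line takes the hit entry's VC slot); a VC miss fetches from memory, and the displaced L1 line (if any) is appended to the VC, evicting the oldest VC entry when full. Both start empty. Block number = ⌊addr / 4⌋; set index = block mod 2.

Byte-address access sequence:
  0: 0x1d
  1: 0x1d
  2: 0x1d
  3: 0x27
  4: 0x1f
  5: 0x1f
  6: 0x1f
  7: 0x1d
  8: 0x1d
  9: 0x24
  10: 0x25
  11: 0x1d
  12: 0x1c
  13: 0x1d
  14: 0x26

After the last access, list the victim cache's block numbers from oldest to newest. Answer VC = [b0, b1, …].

VC = [7]

0: 0x1d (blk 7, set 1) → MISS  vc=[]
1: 0x1d (blk 7, set 1) → L1-HIT  vc=[]
2: 0x1d (blk 7, set 1) → L1-HIT  vc=[]
3: 0x27 (blk 9, set 1) → MISS  vc=[7]
4: 0x1f (blk 7, set 1) → VC-HIT  vc=[9]
5: 0x1f (blk 7, set 1) → L1-HIT  vc=[9]
6: 0x1f (blk 7, set 1) → L1-HIT  vc=[9]
7: 0x1d (blk 7, set 1) → L1-HIT  vc=[9]
8: 0x1d (blk 7, set 1) → L1-HIT  vc=[9]
9: 0x24 (blk 9, set 1) → VC-HIT  vc=[7]
10: 0x25 (blk 9, set 1) → L1-HIT  vc=[7]
11: 0x1d (blk 7, set 1) → VC-HIT  vc=[9]
12: 0x1c (blk 7, set 1) → L1-HIT  vc=[9]
13: 0x1d (blk 7, set 1) → L1-HIT  vc=[9]
14: 0x26 (blk 9, set 1) → VC-HIT  vc=[7]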